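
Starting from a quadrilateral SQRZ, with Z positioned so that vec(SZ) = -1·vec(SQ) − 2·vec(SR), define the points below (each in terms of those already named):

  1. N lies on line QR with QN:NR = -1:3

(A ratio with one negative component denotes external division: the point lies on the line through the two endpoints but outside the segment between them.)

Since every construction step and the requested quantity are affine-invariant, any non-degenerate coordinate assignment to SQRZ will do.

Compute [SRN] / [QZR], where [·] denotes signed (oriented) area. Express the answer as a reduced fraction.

Assign S = (0, 0), Q = (1, 0), R = (0, 1), Z = (-1, -2) — the answer is frame-independent, so this choice is without loss of generality.
1. N lies on line QR with QN:NR = -1:3 ⇒ N = (3/2, -1/2)
2·[SRN] = -3/2, 2·[QZR] = -4
[SRN]:[QZR] = -3/2:-4 = 3/8

[SRN]:[QZR] = 3/8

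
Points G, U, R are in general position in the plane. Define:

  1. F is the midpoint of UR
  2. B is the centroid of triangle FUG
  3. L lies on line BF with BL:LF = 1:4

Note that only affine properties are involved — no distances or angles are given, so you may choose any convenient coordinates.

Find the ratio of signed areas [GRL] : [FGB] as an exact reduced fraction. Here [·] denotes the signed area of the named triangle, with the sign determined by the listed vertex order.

[GRL]:[FGB] = -3

Assign G = (0, 0), U = (1, 0), R = (0, 1) — the answer is frame-independent, so this choice is without loss of generality.
1. F is the midpoint of UR ⇒ F = (1/2, 1/2)
2. B is the centroid of triangle FUG ⇒ B = (1/2, 1/6)
3. L lies on line BF with BL:LF = 1:4 ⇒ L = (1/2, 7/30)
2·[GRL] = -1/2, 2·[FGB] = 1/6
[GRL]:[FGB] = -1/2:1/6 = -3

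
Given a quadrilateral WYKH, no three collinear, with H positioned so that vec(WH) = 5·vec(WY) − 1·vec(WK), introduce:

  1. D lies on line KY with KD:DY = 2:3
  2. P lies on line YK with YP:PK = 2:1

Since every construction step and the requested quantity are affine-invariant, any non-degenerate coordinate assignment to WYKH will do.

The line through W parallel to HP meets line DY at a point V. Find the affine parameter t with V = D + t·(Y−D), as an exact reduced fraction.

Choose coordinates W = (0, 0), Y = (1, 0), K = (0, 1), H = (5, -1).
1. D lies on line KY with KD:DY = 2:3 ⇒ D = (2/5, 3/5)
2. P lies on line YK with YP:PK = 2:1 ⇒ P = (1/3, 2/3)
through W parallel to HP: direction (-14/3, 5/3); meets DY at V = (14/9, -5/9)
V = D + t·(Y−D) with t = 52/27

t = 52/27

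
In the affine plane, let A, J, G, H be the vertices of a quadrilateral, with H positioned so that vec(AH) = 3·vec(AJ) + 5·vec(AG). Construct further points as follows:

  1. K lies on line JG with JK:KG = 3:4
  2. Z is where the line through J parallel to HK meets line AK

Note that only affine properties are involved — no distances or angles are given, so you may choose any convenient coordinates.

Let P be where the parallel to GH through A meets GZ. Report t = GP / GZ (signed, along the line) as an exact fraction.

t = 33/65

Set A = (0, 0), J = (1, 0), G = (0, 1), H = (3, 5); any affine frame gives the same invariant.
1. K lies on line JG with JK:KG = 3:4 ⇒ K = (4/7, 3/7)
2. Z is where the line through J parallel to HK meets line AK ⇒ Z = (128/77, 96/77)
through A parallel to GH: direction (3, 4); meets GZ at P = (384/455, 512/455)
P = G + t·(Z−G) with t = 33/65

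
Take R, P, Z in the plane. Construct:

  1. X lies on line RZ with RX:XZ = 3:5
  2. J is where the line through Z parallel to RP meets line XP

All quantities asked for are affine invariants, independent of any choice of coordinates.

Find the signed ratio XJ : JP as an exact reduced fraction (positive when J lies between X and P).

Work in coordinates with R = (0, 0), P = (1, 0), Z = (0, 1).
1. X lies on line RZ with RX:XZ = 3:5 ⇒ X = (0, 3/8)
2. J is where the line through Z parallel to RP meets line XP ⇒ J = (-5/3, 1)
J = X + t·(P−X) with t = -5/3, so XJ:JP = t:(1−t) = -5/3:8/3

XJ:JP = -5/8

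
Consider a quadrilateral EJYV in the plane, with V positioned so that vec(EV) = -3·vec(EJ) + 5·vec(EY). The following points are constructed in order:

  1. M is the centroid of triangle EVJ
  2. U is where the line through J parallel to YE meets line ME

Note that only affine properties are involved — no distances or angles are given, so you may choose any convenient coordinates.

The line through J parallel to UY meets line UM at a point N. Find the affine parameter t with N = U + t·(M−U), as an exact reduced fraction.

t = -3/2

Assign E = (0, 0), J = (1, 0), Y = (0, 1), V = (-3, 5) — the answer is frame-independent, so this choice is without loss of generality.
1. M is the centroid of triangle EVJ ⇒ M = (-2/3, 5/3)
2. U is where the line through J parallel to YE meets line ME ⇒ U = (1, -5/2)
through J parallel to UY: direction (-1, 7/2); meets UM at N = (7/2, -35/4)
N = U + t·(M−U) with t = -3/2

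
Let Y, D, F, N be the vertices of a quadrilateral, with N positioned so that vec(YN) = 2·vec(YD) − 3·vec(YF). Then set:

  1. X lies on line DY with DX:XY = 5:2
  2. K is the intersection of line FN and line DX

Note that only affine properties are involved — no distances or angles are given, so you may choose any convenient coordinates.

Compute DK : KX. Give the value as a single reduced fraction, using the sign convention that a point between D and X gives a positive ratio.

Work in coordinates with Y = (0, 0), D = (1, 0), F = (0, 1), N = (2, -3).
1. X lies on line DY with DX:XY = 5:2 ⇒ X = (2/7, 0)
2. K is the intersection of line FN and line DX ⇒ K = (1/2, 0)
K = D + t·(X−D) with t = 7/10, so DK:KX = t:(1−t) = 7/10:3/10

DK:KX = 7/3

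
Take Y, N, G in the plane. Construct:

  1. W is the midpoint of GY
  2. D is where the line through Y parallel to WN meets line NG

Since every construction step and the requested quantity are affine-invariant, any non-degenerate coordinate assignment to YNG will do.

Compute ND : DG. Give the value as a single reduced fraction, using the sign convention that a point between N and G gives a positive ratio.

Set Y = (0, 0), N = (1, 0), G = (0, 1); any affine frame gives the same invariant.
1. W is the midpoint of GY ⇒ W = (0, 1/2)
2. D is where the line through Y parallel to WN meets line NG ⇒ D = (2, -1)
D = N + t·(G−N) with t = -1, so ND:DG = t:(1−t) = -1:2

ND:DG = -1/2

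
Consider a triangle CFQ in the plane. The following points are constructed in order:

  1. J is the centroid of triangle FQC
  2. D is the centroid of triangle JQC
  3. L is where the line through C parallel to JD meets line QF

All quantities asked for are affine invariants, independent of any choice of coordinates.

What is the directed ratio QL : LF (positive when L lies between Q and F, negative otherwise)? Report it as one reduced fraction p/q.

QL:LF = -2

Work in coordinates with C = (0, 0), F = (1, 0), Q = (0, 1).
1. J is the centroid of triangle FQC ⇒ J = (1/3, 1/3)
2. D is the centroid of triangle JQC ⇒ D = (1/9, 4/9)
3. L is where the line through C parallel to JD meets line QF ⇒ L = (2, -1)
L = Q + t·(F−Q) with t = 2, so QL:LF = t:(1−t) = 2:-1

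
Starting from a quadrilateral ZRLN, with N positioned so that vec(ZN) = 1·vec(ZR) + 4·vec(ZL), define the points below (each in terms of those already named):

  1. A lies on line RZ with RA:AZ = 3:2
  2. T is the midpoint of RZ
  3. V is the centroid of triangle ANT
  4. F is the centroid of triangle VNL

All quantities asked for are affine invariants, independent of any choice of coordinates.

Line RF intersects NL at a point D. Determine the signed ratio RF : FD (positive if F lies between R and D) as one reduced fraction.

Work in coordinates with Z = (0, 0), R = (1, 0), L = (0, 1), N = (1, 4).
1. A lies on line RZ with RA:AZ = 3:2 ⇒ A = (2/5, 0)
2. T is the midpoint of RZ ⇒ T = (1/2, 0)
3. V is the centroid of triangle ANT ⇒ V = (19/30, 4/3)
4. F is the centroid of triangle VNL ⇒ F = (49/90, 19/9)
line RF meets NL at D = (149/313, 760/313)
F = R + t·(D−R) with t = 313/360, so RF:FD = 313/360:47/360

RF:FD = 313/47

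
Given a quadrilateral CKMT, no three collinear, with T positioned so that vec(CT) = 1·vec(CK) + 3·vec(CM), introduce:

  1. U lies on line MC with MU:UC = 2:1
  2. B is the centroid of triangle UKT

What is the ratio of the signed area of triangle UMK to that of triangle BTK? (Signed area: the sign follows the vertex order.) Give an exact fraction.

Assign C = (0, 0), K = (1, 0), M = (0, 1), T = (1, 3) — the answer is frame-independent, so this choice is without loss of generality.
1. U lies on line MC with MU:UC = 2:1 ⇒ U = (0, 1/3)
2. B is the centroid of triangle UKT ⇒ B = (2/3, 10/9)
2·[UMK] = -2/3, 2·[BTK] = -1
[UMK]:[BTK] = -2/3:-1 = 2/3

[UMK]:[BTK] = 2/3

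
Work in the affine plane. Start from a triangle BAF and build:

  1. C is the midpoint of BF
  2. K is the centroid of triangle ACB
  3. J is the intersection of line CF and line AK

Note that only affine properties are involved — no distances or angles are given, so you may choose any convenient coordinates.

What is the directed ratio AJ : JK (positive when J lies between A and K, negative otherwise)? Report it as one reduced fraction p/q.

AJ:JK = -3

Choose coordinates B = (0, 0), A = (1, 0), F = (0, 1).
1. C is the midpoint of BF ⇒ C = (0, 1/2)
2. K is the centroid of triangle ACB ⇒ K = (1/3, 1/6)
3. J is the intersection of line CF and line AK ⇒ J = (0, 1/4)
J = A + t·(K−A) with t = 3/2, so AJ:JK = t:(1−t) = 3/2:-1/2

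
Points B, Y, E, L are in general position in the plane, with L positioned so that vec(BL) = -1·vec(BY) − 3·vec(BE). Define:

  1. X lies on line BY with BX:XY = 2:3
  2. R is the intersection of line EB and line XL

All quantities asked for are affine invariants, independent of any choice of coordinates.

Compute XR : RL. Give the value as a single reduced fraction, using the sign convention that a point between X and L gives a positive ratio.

XR:RL = 2/5

Work in coordinates with B = (0, 0), Y = (1, 0), E = (0, 1), L = (-1, -3).
1. X lies on line BY with BX:XY = 2:3 ⇒ X = (2/5, 0)
2. R is the intersection of line EB and line XL ⇒ R = (0, -6/7)
R = X + t·(L−X) with t = 2/7, so XR:RL = t:(1−t) = 2/7:5/7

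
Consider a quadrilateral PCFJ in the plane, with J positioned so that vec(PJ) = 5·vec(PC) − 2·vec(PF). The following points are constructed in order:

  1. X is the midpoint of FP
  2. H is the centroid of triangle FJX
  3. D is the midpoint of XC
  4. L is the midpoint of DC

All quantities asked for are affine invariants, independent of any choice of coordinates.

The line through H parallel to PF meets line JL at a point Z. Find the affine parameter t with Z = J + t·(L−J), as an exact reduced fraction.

t = 40/51

Set P = (0, 0), C = (1, 0), F = (0, 1), J = (5, -2); any affine frame gives the same invariant.
1. X is the midpoint of FP ⇒ X = (0, 1/2)
2. H is the centroid of triangle FJX ⇒ H = (5/3, -1/6)
3. D is the midpoint of XC ⇒ D = (1/2, 1/4)
4. L is the midpoint of DC ⇒ L = (3/4, 1/8)
through H parallel to PF: direction (0, 1); meets JL at Z = (5/3, -1/3)
Z = J + t·(L−J) with t = 40/51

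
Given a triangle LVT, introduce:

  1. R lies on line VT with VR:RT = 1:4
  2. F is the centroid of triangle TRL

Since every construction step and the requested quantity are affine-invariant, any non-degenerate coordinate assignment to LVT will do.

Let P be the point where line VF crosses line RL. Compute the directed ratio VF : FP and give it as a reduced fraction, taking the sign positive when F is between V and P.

VF:FP = -7/4

Assign L = (0, 0), V = (1, 0), T = (0, 1) — the answer is frame-independent, so this choice is without loss of generality.
1. R lies on line VT with VR:RT = 1:4 ⇒ R = (4/5, 1/5)
2. F is the centroid of triangle TRL ⇒ F = (4/15, 2/5)
line VF meets RL at P = (24/35, 6/35)
F = V + t·(P−V) with t = 7/3, so VF:FP = 7/3:-4/3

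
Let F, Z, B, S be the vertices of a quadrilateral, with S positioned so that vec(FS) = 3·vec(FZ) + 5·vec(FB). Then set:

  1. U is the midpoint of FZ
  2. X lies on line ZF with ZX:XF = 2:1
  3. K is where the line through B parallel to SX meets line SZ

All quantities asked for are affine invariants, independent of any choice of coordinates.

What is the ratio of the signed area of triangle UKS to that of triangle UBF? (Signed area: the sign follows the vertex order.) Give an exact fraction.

Set F = (0, 0), Z = (1, 0), B = (0, 1), S = (3, 5); any affine frame gives the same invariant.
1. U is the midpoint of FZ ⇒ U = (1/2, 0)
2. X lies on line ZF with ZX:XF = 2:1 ⇒ X = (1/3, 0)
3. K is where the line through B parallel to SX meets line SZ ⇒ K = (28/5, 23/2)
2·[UKS] = -13/4, 2·[UBF] = 1/2
[UKS]:[UBF] = -13/4:1/2 = -13/2

[UKS]:[UBF] = -13/2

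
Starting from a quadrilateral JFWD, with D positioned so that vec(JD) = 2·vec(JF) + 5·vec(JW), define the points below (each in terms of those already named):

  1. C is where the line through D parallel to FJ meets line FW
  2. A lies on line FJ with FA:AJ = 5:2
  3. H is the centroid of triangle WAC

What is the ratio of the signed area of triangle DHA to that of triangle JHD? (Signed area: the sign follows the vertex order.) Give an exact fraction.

Assign J = (0, 0), F = (1, 0), W = (0, 1), D = (2, 5) — the answer is frame-independent, so this choice is without loss of generality.
1. C is where the line through D parallel to FJ meets line FW ⇒ C = (-4, 5)
2. A lies on line FJ with FA:AJ = 5:2 ⇒ A = (2/7, 0)
3. H is the centroid of triangle WAC ⇒ H = (-26/21, 2)
2·[DHA] = 232/21, 2·[JHD] = -214/21
[DHA]:[JHD] = 232/21:-214/21 = -116/107

[DHA]:[JHD] = -116/107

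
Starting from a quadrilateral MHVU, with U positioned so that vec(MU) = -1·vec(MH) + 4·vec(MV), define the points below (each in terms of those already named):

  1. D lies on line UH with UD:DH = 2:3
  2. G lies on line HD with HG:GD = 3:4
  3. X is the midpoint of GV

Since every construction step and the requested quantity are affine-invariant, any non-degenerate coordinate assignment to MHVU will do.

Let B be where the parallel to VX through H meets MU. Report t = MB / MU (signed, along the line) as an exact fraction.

Assign M = (0, 0), H = (1, 0), V = (0, 1), U = (-1, 4) — the answer is frame-independent, so this choice is without loss of generality.
1. D lies on line UH with UD:DH = 2:3 ⇒ D = (-1/5, 12/5)
2. G lies on line HD with HG:GD = 3:4 ⇒ G = (17/35, 36/35)
3. X is the midpoint of GV ⇒ X = (17/70, 71/70)
through H parallel to VX: direction (17/70, 1/70); meets MU at B = (1/69, -4/69)
B = M + t·(U−M) with t = -1/69

t = -1/69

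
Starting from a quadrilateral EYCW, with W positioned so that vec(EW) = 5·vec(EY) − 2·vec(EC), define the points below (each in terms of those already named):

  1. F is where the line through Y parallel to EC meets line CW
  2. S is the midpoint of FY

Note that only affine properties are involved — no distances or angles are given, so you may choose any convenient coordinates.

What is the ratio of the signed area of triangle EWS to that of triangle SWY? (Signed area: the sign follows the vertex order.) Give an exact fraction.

Choose coordinates E = (0, 0), Y = (1, 0), C = (0, 1), W = (5, -2).
1. F is where the line through Y parallel to EC meets line CW ⇒ F = (1, 2/5)
2. S is the midpoint of FY ⇒ S = (1, 1/5)
2·[EWS] = 3, 2·[SWY] = -4/5
[EWS]:[SWY] = 3:-4/5 = -15/4

[EWS]:[SWY] = -15/4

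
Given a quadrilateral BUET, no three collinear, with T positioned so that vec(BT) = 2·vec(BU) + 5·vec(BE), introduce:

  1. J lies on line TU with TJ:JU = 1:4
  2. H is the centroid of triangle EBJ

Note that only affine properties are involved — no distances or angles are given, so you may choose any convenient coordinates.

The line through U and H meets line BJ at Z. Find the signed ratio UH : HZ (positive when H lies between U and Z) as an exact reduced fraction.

Assign B = (0, 0), U = (1, 0), E = (0, 1), T = (2, 5) — the answer is frame-independent, so this choice is without loss of generality.
1. J lies on line TU with TJ:JU = 1:4 ⇒ J = (9/5, 4)
2. H is the centroid of triangle EBJ ⇒ H = (3/5, 5/3)
line UH meets BJ at Z = (15/23, 100/69)
H = U + t·(Z−U) with t = 23/20, so UH:HZ = 23/20:-3/20

UH:HZ = -23/3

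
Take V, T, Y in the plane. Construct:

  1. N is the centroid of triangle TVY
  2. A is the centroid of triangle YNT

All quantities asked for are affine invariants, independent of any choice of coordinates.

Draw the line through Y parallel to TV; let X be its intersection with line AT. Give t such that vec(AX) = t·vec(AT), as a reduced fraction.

t = -5/4

Work in coordinates with V = (0, 0), T = (1, 0), Y = (0, 1).
1. N is the centroid of triangle TVY ⇒ N = (1/3, 1/3)
2. A is the centroid of triangle YNT ⇒ A = (4/9, 4/9)
through Y parallel to TV: direction (-1, 0); meets AT at X = (-1/4, 1)
X = A + t·(T−A) with t = -5/4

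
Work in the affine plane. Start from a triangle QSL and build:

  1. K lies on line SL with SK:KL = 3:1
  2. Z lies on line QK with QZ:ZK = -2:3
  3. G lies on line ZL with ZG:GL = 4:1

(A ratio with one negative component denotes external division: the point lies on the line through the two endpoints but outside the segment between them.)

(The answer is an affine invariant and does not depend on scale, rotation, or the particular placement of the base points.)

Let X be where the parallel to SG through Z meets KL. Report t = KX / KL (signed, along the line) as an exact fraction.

t = -19

Choose coordinates Q = (0, 0), S = (1, 0), L = (0, 1).
1. K lies on line SL with SK:KL = 3:1 ⇒ K = (1/4, 3/4)
2. Z lies on line QK with QZ:ZK = -2:3 ⇒ Z = (-1/2, -3/2)
3. G lies on line ZL with ZG:GL = 4:1 ⇒ G = (-1/10, 1/2)
through Z parallel to SG: direction (-11/10, 1/2); meets KL at X = (5, -4)
X = K + t·(L−K) with t = -19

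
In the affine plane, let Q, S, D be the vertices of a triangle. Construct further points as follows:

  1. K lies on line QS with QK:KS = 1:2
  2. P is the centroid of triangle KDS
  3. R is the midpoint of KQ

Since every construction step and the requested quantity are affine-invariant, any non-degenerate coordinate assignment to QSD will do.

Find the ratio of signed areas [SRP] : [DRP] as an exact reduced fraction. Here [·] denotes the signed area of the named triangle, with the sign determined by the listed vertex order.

Set Q = (0, 0), S = (1, 0), D = (0, 1); any affine frame gives the same invariant.
1. K lies on line QS with QK:KS = 1:2 ⇒ K = (1/3, 0)
2. P is the centroid of triangle KDS ⇒ P = (4/9, 1/3)
3. R is the midpoint of KQ ⇒ R = (1/6, 0)
2·[SRP] = -5/18, 2·[DRP] = 1/3
[SRP]:[DRP] = -5/18:1/3 = -5/6

[SRP]:[DRP] = -5/6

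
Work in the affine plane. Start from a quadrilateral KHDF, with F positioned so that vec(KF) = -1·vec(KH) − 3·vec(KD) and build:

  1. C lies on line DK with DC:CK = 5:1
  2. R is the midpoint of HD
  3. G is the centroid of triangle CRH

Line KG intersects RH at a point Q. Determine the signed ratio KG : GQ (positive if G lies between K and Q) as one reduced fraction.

KG:GQ = 13/5

Work in coordinates with K = (0, 0), H = (1, 0), D = (0, 1), F = (-1, -3).
1. C lies on line DK with DC:CK = 5:1 ⇒ C = (0, 1/6)
2. R is the midpoint of HD ⇒ R = (1/2, 1/2)
3. G is the centroid of triangle CRH ⇒ G = (1/2, 2/9)
line KG meets RH at Q = (9/13, 4/13)
G = K + t·(Q−K) with t = 13/18, so KG:GQ = 13/18:5/18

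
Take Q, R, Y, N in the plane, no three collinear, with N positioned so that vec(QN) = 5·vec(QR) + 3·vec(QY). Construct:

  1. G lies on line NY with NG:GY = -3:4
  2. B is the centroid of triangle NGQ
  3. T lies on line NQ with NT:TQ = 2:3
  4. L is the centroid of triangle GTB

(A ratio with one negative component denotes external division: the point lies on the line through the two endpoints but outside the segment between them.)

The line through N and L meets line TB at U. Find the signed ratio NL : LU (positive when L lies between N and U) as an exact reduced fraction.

Choose coordinates Q = (0, 0), R = (1, 0), Y = (0, 1), N = (5, 3).
1. G lies on line NY with NG:GY = -3:4 ⇒ G = (20, 9)
2. B is the centroid of triangle NGQ ⇒ B = (25/3, 4)
3. T lies on line NQ with NT:TQ = 2:3 ⇒ T = (3, 9/5)
4. L is the centroid of triangle GTB ⇒ L = (94/9, 74/15)
line NL meets TB at U = (173/15, 133/25)
L = N + t·(U−N) with t = 5/6, so NL:LU = 5/6:1/6

NL:LU = 5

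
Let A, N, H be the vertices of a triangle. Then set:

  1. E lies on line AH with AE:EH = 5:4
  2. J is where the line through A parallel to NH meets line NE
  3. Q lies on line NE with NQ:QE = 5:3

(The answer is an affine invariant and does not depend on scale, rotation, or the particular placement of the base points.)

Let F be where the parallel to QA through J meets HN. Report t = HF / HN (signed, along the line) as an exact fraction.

t = -19/26

Set A = (0, 0), N = (1, 0), H = (0, 1); any affine frame gives the same invariant.
1. E lies on line AH with AE:EH = 5:4 ⇒ E = (0, 5/9)
2. J is where the line through A parallel to NH meets line NE ⇒ J = (-5/4, 5/4)
3. Q lies on line NE with NQ:QE = 5:3 ⇒ Q = (3/8, 25/72)
through J parallel to QA: direction (-3/8, -25/72); meets HN at F = (-19/26, 45/26)
F = H + t·(N−H) with t = -19/26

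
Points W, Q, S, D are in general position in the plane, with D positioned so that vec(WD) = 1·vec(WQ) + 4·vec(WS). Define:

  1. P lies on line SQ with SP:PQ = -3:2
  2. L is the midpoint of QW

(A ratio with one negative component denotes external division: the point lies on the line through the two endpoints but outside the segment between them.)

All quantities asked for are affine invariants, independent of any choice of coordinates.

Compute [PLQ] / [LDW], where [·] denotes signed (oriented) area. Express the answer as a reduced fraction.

Choose coordinates W = (0, 0), Q = (1, 0), S = (0, 1), D = (1, 4).
1. P lies on line SQ with SP:PQ = -3:2 ⇒ P = (3, -2)
2. L is the midpoint of QW ⇒ L = (1/2, 0)
2·[PLQ] = -1, 2·[LDW] = 2
[PLQ]:[LDW] = -1:2 = -1/2

[PLQ]:[LDW] = -1/2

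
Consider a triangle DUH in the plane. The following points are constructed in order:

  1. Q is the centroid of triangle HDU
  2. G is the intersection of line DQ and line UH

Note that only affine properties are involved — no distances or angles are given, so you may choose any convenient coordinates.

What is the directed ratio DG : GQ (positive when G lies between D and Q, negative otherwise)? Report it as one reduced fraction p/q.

Choose coordinates D = (0, 0), U = (1, 0), H = (0, 1).
1. Q is the centroid of triangle HDU ⇒ Q = (1/3, 1/3)
2. G is the intersection of line DQ and line UH ⇒ G = (1/2, 1/2)
G = D + t·(Q−D) with t = 3/2, so DG:GQ = t:(1−t) = 3/2:-1/2

DG:GQ = -3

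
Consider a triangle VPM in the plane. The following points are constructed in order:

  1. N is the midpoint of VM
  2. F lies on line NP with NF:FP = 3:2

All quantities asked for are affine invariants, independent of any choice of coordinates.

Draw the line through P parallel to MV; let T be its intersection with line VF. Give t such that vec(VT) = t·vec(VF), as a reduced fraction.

Assign V = (0, 0), P = (1, 0), M = (0, 1) — the answer is frame-independent, so this choice is without loss of generality.
1. N is the midpoint of VM ⇒ N = (0, 1/2)
2. F lies on line NP with NF:FP = 3:2 ⇒ F = (3/5, 1/5)
through P parallel to MV: direction (0, -1); meets VF at T = (1, 1/3)
T = V + t·(F−V) with t = 5/3

t = 5/3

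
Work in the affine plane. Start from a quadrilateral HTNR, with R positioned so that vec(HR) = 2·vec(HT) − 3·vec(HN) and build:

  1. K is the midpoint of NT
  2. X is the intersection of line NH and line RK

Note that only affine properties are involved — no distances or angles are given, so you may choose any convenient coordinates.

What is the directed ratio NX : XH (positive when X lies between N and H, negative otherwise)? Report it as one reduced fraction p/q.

Set H = (0, 0), T = (1, 0), N = (0, 1), R = (2, -3); any affine frame gives the same invariant.
1. K is the midpoint of NT ⇒ K = (1/2, 1/2)
2. X is the intersection of line NH and line RK ⇒ X = (0, 5/3)
X = N + t·(H−N) with t = -2/3, so NX:XH = t:(1−t) = -2/3:5/3

NX:XH = -2/5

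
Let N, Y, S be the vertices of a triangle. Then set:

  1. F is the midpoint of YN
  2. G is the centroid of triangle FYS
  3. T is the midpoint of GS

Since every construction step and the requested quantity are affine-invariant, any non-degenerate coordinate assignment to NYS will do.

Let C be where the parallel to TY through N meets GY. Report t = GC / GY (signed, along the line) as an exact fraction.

t = -7

Work in coordinates with N = (0, 0), Y = (1, 0), S = (0, 1).
1. F is the midpoint of YN ⇒ F = (1/2, 0)
2. G is the centroid of triangle FYS ⇒ G = (1/2, 1/3)
3. T is the midpoint of GS ⇒ T = (1/4, 2/3)
through N parallel to TY: direction (3/4, -2/3); meets GY at C = (-3, 8/3)
C = G + t·(Y−G) with t = -7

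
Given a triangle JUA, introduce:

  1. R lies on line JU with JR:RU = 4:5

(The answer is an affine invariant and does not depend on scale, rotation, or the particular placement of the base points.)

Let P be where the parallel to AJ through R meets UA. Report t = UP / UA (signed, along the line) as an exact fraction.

Set J = (0, 0), U = (1, 0), A = (0, 1); any affine frame gives the same invariant.
1. R lies on line JU with JR:RU = 4:5 ⇒ R = (4/9, 0)
through R parallel to AJ: direction (0, -1); meets UA at P = (4/9, 5/9)
P = U + t·(A−U) with t = 5/9

t = 5/9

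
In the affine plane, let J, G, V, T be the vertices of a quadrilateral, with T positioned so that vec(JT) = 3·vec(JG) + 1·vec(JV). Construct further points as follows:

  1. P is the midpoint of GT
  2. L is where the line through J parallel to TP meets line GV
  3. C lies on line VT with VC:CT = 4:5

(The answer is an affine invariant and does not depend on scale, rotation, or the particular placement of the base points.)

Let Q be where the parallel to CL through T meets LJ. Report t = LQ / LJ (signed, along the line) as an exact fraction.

t = -5

Assign J = (0, 0), G = (1, 0), V = (0, 1), T = (3, 1) — the answer is frame-independent, so this choice is without loss of generality.
1. P is the midpoint of GT ⇒ P = (2, 1/2)
2. L is where the line through J parallel to TP meets line GV ⇒ L = (2/3, 1/3)
3. C lies on line VT with VC:CT = 4:5 ⇒ C = (4/3, 1)
through T parallel to CL: direction (-2/3, -2/3); meets LJ at Q = (4, 2)
Q = L + t·(J−L) with t = -5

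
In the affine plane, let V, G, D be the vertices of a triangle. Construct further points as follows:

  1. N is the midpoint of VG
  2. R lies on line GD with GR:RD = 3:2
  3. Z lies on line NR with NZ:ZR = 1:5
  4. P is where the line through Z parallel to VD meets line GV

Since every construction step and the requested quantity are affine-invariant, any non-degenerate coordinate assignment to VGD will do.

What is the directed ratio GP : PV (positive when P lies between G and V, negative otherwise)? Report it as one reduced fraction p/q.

GP:PV = 31/29

Choose coordinates V = (0, 0), G = (1, 0), D = (0, 1).
1. N is the midpoint of VG ⇒ N = (1/2, 0)
2. R lies on line GD with GR:RD = 3:2 ⇒ R = (2/5, 3/5)
3. Z lies on line NR with NZ:ZR = 1:5 ⇒ Z = (29/60, 1/10)
4. P is where the line through Z parallel to VD meets line GV ⇒ P = (29/60, 0)
P = G + t·(V−G) with t = 31/60, so GP:PV = t:(1−t) = 31/60:29/60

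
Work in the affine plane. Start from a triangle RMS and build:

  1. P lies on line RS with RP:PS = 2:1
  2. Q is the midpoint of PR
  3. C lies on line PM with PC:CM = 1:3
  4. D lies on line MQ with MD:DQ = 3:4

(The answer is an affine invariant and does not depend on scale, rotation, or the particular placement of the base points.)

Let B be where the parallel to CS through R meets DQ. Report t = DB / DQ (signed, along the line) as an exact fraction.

t = 27/20

Work in coordinates with R = (0, 0), M = (1, 0), S = (0, 1).
1. P lies on line RS with RP:PS = 2:1 ⇒ P = (0, 2/3)
2. Q is the midpoint of PR ⇒ Q = (0, 1/3)
3. C lies on line PM with PC:CM = 1:3 ⇒ C = (1/4, 1/2)
4. D lies on line MQ with MD:DQ = 3:4 ⇒ D = (4/7, 1/7)
through R parallel to CS: direction (-1/4, 1/2); meets DQ at B = (-1/5, 2/5)
B = D + t·(Q−D) with t = 27/20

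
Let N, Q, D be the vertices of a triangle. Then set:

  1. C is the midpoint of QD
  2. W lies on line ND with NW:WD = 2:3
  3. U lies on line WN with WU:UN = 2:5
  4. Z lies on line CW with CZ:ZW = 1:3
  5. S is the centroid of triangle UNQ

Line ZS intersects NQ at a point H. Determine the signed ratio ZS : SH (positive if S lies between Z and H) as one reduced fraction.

ZS:SH = 319/80

Work in coordinates with N = (0, 0), Q = (1, 0), D = (0, 1).
1. C is the midpoint of QD ⇒ C = (1/2, 1/2)
2. W lies on line ND with NW:WD = 2:3 ⇒ W = (0, 2/5)
3. U lies on line WN with WU:UN = 2:5 ⇒ U = (0, 2/7)
4. Z lies on line CW with CZ:ZW = 1:3 ⇒ Z = (3/8, 19/40)
5. S is the centroid of triangle UNQ ⇒ S = (1/3, 2/21)
line ZS meets NQ at H = (103/319, 0)
S = Z + t·(H−Z) with t = 319/399, so ZS:SH = 319/399:80/399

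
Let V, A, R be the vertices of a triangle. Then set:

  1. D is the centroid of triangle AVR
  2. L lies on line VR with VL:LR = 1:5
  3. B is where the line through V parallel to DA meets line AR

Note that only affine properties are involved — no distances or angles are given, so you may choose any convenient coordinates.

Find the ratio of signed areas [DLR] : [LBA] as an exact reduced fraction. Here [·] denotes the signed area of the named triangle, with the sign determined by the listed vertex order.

Choose coordinates V = (0, 0), A = (1, 0), R = (0, 1).
1. D is the centroid of triangle AVR ⇒ D = (1/3, 1/3)
2. L lies on line VR with VL:LR = 1:5 ⇒ L = (0, 1/6)
3. B is where the line through V parallel to DA meets line AR ⇒ B = (2, -1)
2·[DLR] = -5/18, 2·[LBA] = 5/6
[DLR]:[LBA] = -5/18:5/6 = -1/3

[DLR]:[LBA] = -1/3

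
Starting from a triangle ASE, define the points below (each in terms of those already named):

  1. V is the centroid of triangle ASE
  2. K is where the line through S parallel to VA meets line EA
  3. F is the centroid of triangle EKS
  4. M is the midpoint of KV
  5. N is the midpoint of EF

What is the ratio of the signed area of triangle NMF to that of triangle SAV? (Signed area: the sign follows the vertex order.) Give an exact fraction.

[NMF]:[SAV] = -5/12

Work in coordinates with A = (0, 0), S = (1, 0), E = (0, 1).
1. V is the centroid of triangle ASE ⇒ V = (1/3, 1/3)
2. K is where the line through S parallel to VA meets line EA ⇒ K = (0, -1)
3. F is the centroid of triangle EKS ⇒ F = (1/3, 0)
4. M is the midpoint of KV ⇒ M = (1/6, -1/3)
5. N is the midpoint of EF ⇒ N = (1/6, 1/2)
2·[NMF] = 5/36, 2·[SAV] = -1/3
[NMF]:[SAV] = 5/36:-1/3 = -5/12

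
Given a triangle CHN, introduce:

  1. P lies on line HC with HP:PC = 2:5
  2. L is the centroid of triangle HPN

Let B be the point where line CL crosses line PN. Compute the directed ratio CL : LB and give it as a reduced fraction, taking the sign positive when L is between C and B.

CL:LB = -17/2

Work in coordinates with C = (0, 0), H = (1, 0), N = (0, 1).
1. P lies on line HC with HP:PC = 2:5 ⇒ P = (5/7, 0)
2. L is the centroid of triangle HPN ⇒ L = (4/7, 1/3)
line CL meets PN at B = (60/119, 5/17)
L = C + t·(B−C) with t = 17/15, so CL:LB = 17/15:-2/15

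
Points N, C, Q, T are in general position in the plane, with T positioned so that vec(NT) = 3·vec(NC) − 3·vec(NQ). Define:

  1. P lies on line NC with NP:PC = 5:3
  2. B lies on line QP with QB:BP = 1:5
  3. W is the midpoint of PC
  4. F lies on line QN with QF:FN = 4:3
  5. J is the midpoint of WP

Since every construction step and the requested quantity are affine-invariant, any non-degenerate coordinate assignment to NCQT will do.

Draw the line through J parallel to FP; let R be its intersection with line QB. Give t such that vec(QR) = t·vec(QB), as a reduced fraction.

Assign N = (0, 0), C = (1, 0), Q = (0, 1), T = (3, -3) — the answer is frame-independent, so this choice is without loss of generality.
1. P lies on line NC with NP:PC = 5:3 ⇒ P = (5/8, 0)
2. B lies on line QP with QB:BP = 1:5 ⇒ B = (5/48, 5/6)
3. W is the midpoint of PC ⇒ W = (13/16, 0)
4. F lies on line QN with QF:FN = 4:3 ⇒ F = (0, 3/7)
5. J is the midpoint of WP ⇒ J = (23/32, 0)
through J parallel to FP: direction (5/8, -3/7); meets QB at R = (71/128, 9/80)
R = Q + t·(B−Q) with t = 213/40

t = 213/40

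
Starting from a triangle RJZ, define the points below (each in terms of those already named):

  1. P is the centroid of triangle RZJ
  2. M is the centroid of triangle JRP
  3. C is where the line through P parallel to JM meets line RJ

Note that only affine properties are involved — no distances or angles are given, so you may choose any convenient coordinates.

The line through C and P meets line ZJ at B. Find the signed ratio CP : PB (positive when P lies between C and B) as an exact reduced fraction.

CP:PB = -4

Set R = (0, 0), J = (1, 0), Z = (0, 1); any affine frame gives the same invariant.
1. P is the centroid of triangle RZJ ⇒ P = (1/3, 1/3)
2. M is the centroid of triangle JRP ⇒ M = (4/9, 1/9)
3. C is where the line through P parallel to JM meets line RJ ⇒ C = (2, 0)
line CP meets ZJ at B = (3/4, 1/4)
P = C + t·(B−C) with t = 4/3, so CP:PB = 4/3:-1/3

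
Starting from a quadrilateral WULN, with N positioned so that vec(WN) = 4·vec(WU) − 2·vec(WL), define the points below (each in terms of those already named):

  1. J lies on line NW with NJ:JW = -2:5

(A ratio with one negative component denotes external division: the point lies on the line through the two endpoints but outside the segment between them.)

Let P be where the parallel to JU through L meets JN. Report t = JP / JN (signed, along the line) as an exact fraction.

Assign W = (0, 0), U = (1, 0), L = (0, 1), N = (4, -2) — the answer is frame-independent, so this choice is without loss of generality.
1. J lies on line NW with NJ:JW = -2:5 ⇒ J = (20/3, -10/3)
through L parallel to JU: direction (-17/3, 10/3); meets JN at P = (34/3, -17/3)
P = J + t·(N−J) with t = -7/4

t = -7/4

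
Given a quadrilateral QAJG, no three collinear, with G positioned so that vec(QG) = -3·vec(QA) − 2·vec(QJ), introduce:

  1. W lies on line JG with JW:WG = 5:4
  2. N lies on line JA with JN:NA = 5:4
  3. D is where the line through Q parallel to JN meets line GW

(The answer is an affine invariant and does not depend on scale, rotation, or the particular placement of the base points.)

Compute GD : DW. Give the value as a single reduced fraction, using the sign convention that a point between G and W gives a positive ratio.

Work in coordinates with Q = (0, 0), A = (1, 0), J = (0, 1), G = (-3, -2).
1. W lies on line JG with JW:WG = 5:4 ⇒ W = (-5/3, -2/3)
2. N lies on line JA with JN:NA = 5:4 ⇒ N = (5/9, 4/9)
3. D is where the line through Q parallel to JN meets line GW ⇒ D = (-1/2, 1/2)
D = G + t·(W−G) with t = 15/8, so GD:DW = t:(1−t) = 15/8:-7/8

GD:DW = -15/7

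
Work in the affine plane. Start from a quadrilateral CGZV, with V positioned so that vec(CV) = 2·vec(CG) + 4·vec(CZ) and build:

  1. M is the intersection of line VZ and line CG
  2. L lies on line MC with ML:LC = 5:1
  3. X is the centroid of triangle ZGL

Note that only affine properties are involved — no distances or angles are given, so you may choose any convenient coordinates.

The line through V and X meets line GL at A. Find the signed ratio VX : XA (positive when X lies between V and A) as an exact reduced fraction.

Set C = (0, 0), G = (1, 0), Z = (0, 1), V = (2, 4); any affine frame gives the same invariant.
1. M is the intersection of line VZ and line CG ⇒ M = (-2/3, 0)
2. L lies on line MC with ML:LC = 5:1 ⇒ L = (-1/9, 0)
3. X is the centroid of triangle ZGL ⇒ X = (8/27, 1/3)
line VX meets GL at A = (14/99, 0)
X = V + t·(A−V) with t = 11/12, so VX:XA = 11/12:1/12

VX:XA = 11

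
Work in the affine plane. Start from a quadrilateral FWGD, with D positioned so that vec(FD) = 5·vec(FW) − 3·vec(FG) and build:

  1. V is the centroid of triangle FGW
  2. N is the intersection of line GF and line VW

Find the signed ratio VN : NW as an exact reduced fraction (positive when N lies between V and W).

Assign F = (0, 0), W = (1, 0), G = (0, 1), D = (5, -3) — the answer is frame-independent, so this choice is without loss of generality.
1. V is the centroid of triangle FGW ⇒ V = (1/3, 1/3)
2. N is the intersection of line GF and line VW ⇒ N = (0, 1/2)
N = V + t·(W−V) with t = -1/2, so VN:NW = t:(1−t) = -1/2:3/2

VN:NW = -1/3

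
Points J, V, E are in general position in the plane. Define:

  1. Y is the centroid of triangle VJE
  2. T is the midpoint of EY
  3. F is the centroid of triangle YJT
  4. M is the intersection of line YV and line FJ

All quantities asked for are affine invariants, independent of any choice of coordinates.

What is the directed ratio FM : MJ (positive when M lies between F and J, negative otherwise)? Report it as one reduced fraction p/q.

FM:MJ = -1/6

Choose coordinates J = (0, 0), V = (1, 0), E = (0, 1).
1. Y is the centroid of triangle VJE ⇒ Y = (1/3, 1/3)
2. T is the midpoint of EY ⇒ T = (1/6, 2/3)
3. F is the centroid of triangle YJT ⇒ F = (1/6, 1/3)
4. M is the intersection of line YV and line FJ ⇒ M = (1/5, 2/5)
M = F + t·(J−F) with t = -1/5, so FM:MJ = t:(1−t) = -1/5:6/5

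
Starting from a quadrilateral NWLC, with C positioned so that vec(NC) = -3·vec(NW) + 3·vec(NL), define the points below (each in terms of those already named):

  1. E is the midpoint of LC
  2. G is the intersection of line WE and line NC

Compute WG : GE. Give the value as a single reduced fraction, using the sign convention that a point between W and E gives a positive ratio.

WG:GE = -2

Assign N = (0, 0), W = (1, 0), L = (0, 1), C = (-3, 3) — the answer is frame-independent, so this choice is without loss of generality.
1. E is the midpoint of LC ⇒ E = (-3/2, 2)
2. G is the intersection of line WE and line NC ⇒ G = (-4, 4)
G = W + t·(E−W) with t = 2, so WG:GE = t:(1−t) = 2:-1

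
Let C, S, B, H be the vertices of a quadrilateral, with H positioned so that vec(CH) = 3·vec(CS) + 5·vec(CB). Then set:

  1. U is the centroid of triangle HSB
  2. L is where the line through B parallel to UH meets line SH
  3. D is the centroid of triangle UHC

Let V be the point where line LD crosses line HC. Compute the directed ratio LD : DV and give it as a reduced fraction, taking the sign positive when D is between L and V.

LD:DV = -47/2

Work in coordinates with C = (0, 0), S = (1, 0), B = (0, 1), H = (3, 5).
1. U is the centroid of triangle HSB ⇒ U = (4/3, 2)
2. L is where the line through B parallel to UH meets line SH ⇒ L = (5, 10)
3. D is the centroid of triangle UHC ⇒ D = (13/9, 7/3)
line LD meets HC at V = (75/47, 125/47)
D = L + t·(V−L) with t = 47/45, so LD:DV = 47/45:-2/45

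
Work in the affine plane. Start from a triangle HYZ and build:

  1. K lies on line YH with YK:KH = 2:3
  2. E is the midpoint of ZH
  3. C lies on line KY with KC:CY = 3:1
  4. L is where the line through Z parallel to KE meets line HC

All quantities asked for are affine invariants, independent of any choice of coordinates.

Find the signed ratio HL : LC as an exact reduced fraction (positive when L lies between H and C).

HL:LC = -4

Work in coordinates with H = (0, 0), Y = (1, 0), Z = (0, 1).
1. K lies on line YH with YK:KH = 2:3 ⇒ K = (3/5, 0)
2. E is the midpoint of ZH ⇒ E = (0, 1/2)
3. C lies on line KY with KC:CY = 3:1 ⇒ C = (9/10, 0)
4. L is where the line through Z parallel to KE meets line HC ⇒ L = (6/5, 0)
L = H + t·(C−H) with t = 4/3, so HL:LC = t:(1−t) = 4/3:-1/3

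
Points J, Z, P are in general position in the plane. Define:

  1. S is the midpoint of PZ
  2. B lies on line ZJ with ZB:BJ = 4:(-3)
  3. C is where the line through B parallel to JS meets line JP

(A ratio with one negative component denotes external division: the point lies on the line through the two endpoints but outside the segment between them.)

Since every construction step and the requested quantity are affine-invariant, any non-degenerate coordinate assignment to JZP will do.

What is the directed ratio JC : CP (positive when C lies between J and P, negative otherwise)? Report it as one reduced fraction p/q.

JC:CP = -3/2

Work in coordinates with J = (0, 0), Z = (1, 0), P = (0, 1).
1. S is the midpoint of PZ ⇒ S = (1/2, 1/2)
2. B lies on line ZJ with ZB:BJ = 4:(-3) ⇒ B = (-3, 0)
3. C is where the line through B parallel to JS meets line JP ⇒ C = (0, 3)
C = J + t·(P−J) with t = 3, so JC:CP = t:(1−t) = 3:-2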